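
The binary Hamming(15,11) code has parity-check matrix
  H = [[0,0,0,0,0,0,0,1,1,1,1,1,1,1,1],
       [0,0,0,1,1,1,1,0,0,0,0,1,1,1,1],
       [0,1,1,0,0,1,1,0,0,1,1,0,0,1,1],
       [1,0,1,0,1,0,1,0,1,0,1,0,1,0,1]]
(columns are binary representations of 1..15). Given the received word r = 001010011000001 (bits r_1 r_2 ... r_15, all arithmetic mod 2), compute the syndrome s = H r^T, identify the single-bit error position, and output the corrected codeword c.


s = (1, 0, 0, 0)^T, error position = 8, corrected codeword c = 001010001000001

Compute s = H r^T mod 2 one row at a time:
  s_1 = 1 + 1 + 0 + 0 + 0 + 0 + 0 + 1 = 3 ≡ 1 (mod 2).
  s_2 = 0 + 1 + 0 + 0 + 0 + 0 + 0 + 1 = 2 ≡ 0 (mod 2).
  s_3 = 0 + 1 + 0 + 0 + 0 + 0 + 0 + 1 = 2 ≡ 0 (mod 2).
  s_4 = 0 + 1 + 1 + 0 + 1 + 0 + 0 + 1 = 4 ≡ 0 (mod 2).
s = (1, 0, 0, 0)^T — this equals column 8 of H (binary 1000), so error is at position 8.
Correct: flip bit 8 of r = 001010011000001 to get c = 001010001000001.


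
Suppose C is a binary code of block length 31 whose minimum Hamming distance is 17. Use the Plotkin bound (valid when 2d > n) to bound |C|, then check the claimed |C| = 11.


Plotkin bound M ≤ 10; given |C| = 11 > bound (violated).

Check applicability: 2d = 34, n = 31.
2d − n = 3 > 0, so Plotkin applies.
Compute d/(2d−n) = 17/3 ≈ 5.6667.
⌊d/(2d−n)⌋ = 5.
Plotkin bound: M ≤ 2·5 = 10.
Given |C| = 11, check: VIOLATED.
This |C| is above the Plotkin bound, so no binary code with n = 31, d = 17 and 11 codewords exists.


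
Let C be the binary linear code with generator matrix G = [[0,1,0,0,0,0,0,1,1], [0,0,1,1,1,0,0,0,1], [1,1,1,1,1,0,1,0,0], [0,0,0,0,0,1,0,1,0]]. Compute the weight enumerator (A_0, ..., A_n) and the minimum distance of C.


Weight distribution: A_0 = 1, A_2 = 1, A_3 = 4, A_4 = 2, A_5 = 2, A_6 = 3, A_7 = 2, A_8 = 1. Minimum distance d = 2.

Enumerate all 2^4 = 16 messages m ∈ F_2^4.
For each, compute codeword c = mG in F_2^9, then tally its weight.
  m = 0000 → c = 000000000, weight = 0.
  m = 1000 → c = 010000011, weight = 3.
  m = 0100 → c = 001110001, weight = 4.
  m = 1100 → c = 011110010, weight = 5.
  m = 0010 → c = 111110100, weight = 6.
  m = 1010 → c = 101110111, weight = 7.
  m = 0110 → c = 110000101, weight = 4.
  m = 1110 → c = 100000110, weight = 3.
  m = 0001 → c = 000001010, weight = 2.
  m = 1001 → c = 010001001, weight = 3.
  m = 0101 → c = 001111011, weight = 6.
  m = 1101 → c = 011111000, weight = 5.
  m = 0011 → c = 111111110, weight = 8.
  m = 1011 → c = 101111101, weight = 7.
  m = 0111 → c = 110001111, weight = 6.
  m = 1111 → c = 100001100, weight = 3.
Tally weights:
  weight 0: 1 codewords.
  weight 2: 1 codewords.
  weight 3: 4 codewords.
  weight 4: 2 codewords.
  weight 5: 2 codewords.
  weight 6: 3 codewords.
  weight 7: 2 codewords.
  weight 8: 1 codewords.
Minimum distance d = smallest w > 0 with A_w > 0 = 2.
Sanity: Σ A_w = 16 = 2^4 = 16 ✓.


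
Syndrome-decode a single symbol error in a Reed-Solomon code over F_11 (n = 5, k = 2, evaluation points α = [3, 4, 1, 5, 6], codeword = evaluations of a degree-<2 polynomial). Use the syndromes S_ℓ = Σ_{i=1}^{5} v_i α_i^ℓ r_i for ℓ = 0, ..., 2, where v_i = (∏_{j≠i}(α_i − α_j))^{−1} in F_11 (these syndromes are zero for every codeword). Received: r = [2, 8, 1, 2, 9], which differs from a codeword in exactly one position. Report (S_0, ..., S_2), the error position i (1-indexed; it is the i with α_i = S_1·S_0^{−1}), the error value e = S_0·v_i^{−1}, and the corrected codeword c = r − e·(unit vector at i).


S = (7, 2, 10), error at position 4, error magnitude e = 10, c = [2, 8, 1, 3, 9].

Step 1: column multipliers v_i = (∏_{j≠i}(α_i − α_j))^{−1} mod 11.
  i = 1 (α = 3): (3−4)(3−1)(3−5)(3−6) = (−1)·2·(−2)·(−3) = −12 ≡ 10, so v_1 = 10^{−1} = 10 (mod 11).
  i = 2 (α = 4): (4−3)(4−1)(4−5)(4−6) = 1·3·(−1)·(−2) = 6 ≡ 6, so v_2 = 6^{−1} = 2 (mod 11).
  i = 3 (α = 1): (1−3)(1−4)(1−5)(1−6) = (−2)·(−3)·(−4)·(−5) = 120 ≡ 10, so v_3 = 10^{−1} = 10 (mod 11).
  i = 4 (α = 5): (5−3)(5−4)(5−1)(5−6) = 2·1·4·(−1) = −8 ≡ 3, so v_4 = 3^{−1} = 4 (mod 11).
  i = 5 (α = 6): (6−3)(6−4)(6−1)(6−5) = 3·2·5·1 = 30 ≡ 8, so v_5 = 8^{−1} = 7 (mod 11).
  v = [10, 2, 10, 4, 7].
Step 2: syndromes of r = [2, 8, 1, 2, 9] (all sums mod 11).
  S_0 = Σ v_i r_i = 10·2 + 2·8 + 10·1 + 4·2 + 7·9 = 117 ≡ 7.
  S_1 = Σ v_i α_i r_i = 10·3·2 + 2·4·8 + 10·1·1 + 4·5·2 + 7·6·9 = 552 ≡ 2.
  α_i^2 mod 11 = [9, 5, 1, 3, 3].
  S_2 = Σ v_i α_i^2 r_i = 10·9·2 + 2·5·8 + 10·1·1 + 4·3·2 + 7·3·9 = 483 ≡ 10.
  S = (7, 2, 10) ≠ 0, so r is not a codeword (an error is present).
Step 3: locate the error. For a single error e at position i, S_ℓ = v_i·e·α_i^ℓ, so α_err = S_1/S_0.
  S_0^{−1} = 7^{−1} = 8 (mod 11), so α_err = 2·8 = 16 ≡ 5 = α_4. Error position i = 4.
  Consistency check: S_2/S_1 = 10·6 = 60 ≡ 5 = α_err ✓ (single-error assumption holds).
Step 4: error magnitude e = S_0/v_4 = S_0·∏_{j≠4}(α_4 − α_j) = 7·3 = 21 ≡ 10 (mod 11).
Step 5: correct position 4: c_4 = r_4 − e = 2 − 10 ≡ 3 (mod 11). Hence c = [2, 8, 1, 3, 9].
  Check: interpolating c through the α_i gives m(x) = 6 + 6·x (degree < 2) with m(α_i) = c_i for every i, so c is indeed a codeword.


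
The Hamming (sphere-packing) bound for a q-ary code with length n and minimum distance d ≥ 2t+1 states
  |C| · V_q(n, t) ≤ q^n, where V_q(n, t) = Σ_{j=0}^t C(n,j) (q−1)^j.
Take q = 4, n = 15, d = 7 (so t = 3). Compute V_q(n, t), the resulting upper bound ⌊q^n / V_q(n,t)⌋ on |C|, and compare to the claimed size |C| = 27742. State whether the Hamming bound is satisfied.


V_q(n, t) = 13276, q^n = 1073741824, Hamming bound = 80878, |C| = 27742 ≤ bound (satisfied).

Step 1: Compute V_q(n, t) = Σ_{j=0}^3 C(n, j) (q−1)^j.
  j = 0: C(15,0)·(3)^0 = 1·1 = 1.
  j = 1: C(15,1)·(3)^1 = 15·3 = 45.
  j = 2: C(15,2)·(3)^2 = 105·9 = 945.
  j = 3: C(15,3)·(3)^3 = 455·27 = 12285.
  V_q(n, t) = 1 + 45 + 945 + 12285 = 13276.
Step 2: q^n = 4^15 = 1073741824.
Step 3: Hamming bound ⌊q^n / V_q(n,t)⌋ = ⌊1073741824/13276⌋ = 80878.
Step 4: Compare |C| = 27742 to 80878: satisfied.
The claimed |C| lies below the Hamming bound.


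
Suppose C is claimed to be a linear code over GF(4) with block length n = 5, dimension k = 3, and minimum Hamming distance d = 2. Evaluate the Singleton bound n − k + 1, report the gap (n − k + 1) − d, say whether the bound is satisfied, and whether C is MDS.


Singleton RHS = n − k + 1 = 3, slack = 1, bound satisfied, not MDS.

Singleton bound: d ≤ n − k + 1.
Here n = 5, k = 3, so n − k + 1 = 3.
Given d = 2, check d ≤ 3: YES.
Slack = (n − k + 1) − d = 1.
The code is NOT MDS (slack = 1 > 0).
Description: the claimed parameters are [5, 3, 2]_4; such a code would be non-MDS.


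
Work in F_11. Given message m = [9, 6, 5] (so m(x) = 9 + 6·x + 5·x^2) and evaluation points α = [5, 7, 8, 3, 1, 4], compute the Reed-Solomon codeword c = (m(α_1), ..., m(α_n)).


c = [10, 10, 3, 6, 9, 3]

Message polynomial: m(x) = 9 + 6·x + 5·x^2 (mod 11).
For each evaluation point α_i, compute m(α_i) mod 11:
  α_1 = 5: Horner steps 5 → 9 → 10, so m(5) = 10.
  α_2 = 7: Horner steps 5 → 8 → 10, so m(7) = 10.
  α_3 = 8: Horner steps 5 → 2 → 3, so m(8) = 3.
  α_4 = 3: Horner steps 5 → 10 → 6, so m(3) = 6.
  α_5 = 1: Horner steps 5 → 0 → 9, so m(1) = 9.
  α_6 = 4: Horner steps 5 → 4 → 3, so m(4) = 3.
Codeword c = [10, 10, 3, 6, 9, 3] ∈ F_11^6.


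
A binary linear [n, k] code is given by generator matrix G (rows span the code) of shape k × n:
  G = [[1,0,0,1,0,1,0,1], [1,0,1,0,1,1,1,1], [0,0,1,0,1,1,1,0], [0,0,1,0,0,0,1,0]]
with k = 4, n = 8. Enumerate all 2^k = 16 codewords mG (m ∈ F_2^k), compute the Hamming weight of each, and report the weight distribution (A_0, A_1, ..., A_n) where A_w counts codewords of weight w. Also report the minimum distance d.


Weight distribution: A_0 = 1, A_2 = 5, A_4 = 7, A_6 = 3. Minimum distance d = 2.

Enumerate all 2^4 = 16 messages m ∈ F_2^4.
For each, compute codeword c = mG in F_2^8, then tally its weight.
  m = 0000 → c = 00000000, weight = 0.
  m = 1000 → c = 10010101, weight = 4.
  m = 0100 → c = 10101111, weight = 6.
  m = 1100 → c = 00111010, weight = 4.
  m = 0010 → c = 00101110, weight = 4.
  m = 1010 → c = 10111011, weight = 6.
  m = 0110 → c = 10000001, weight = 2.
  m = 1110 → c = 00010100, weight = 2.
  m = 0001 → c = 00100010, weight = 2.
  m = 1001 → c = 10110111, weight = 6.
  m = 0101 → c = 10001101, weight = 4.
  m = 1101 → c = 00011000, weight = 2.
  m = 0011 → c = 00001100, weight = 2.
  m = 1011 → c = 10011001, weight = 4.
  m = 0111 → c = 10100011, weight = 4.
  m = 1111 → c = 00110110, weight = 4.
Tally weights:
  weight 0: 1 codewords.
  weight 2: 5 codewords.
  weight 4: 7 codewords.
  weight 6: 3 codewords.
Minimum distance d = smallest w > 0 with A_w > 0 = 2.
Sanity: Σ A_w = 16 = 2^4 = 16 ✓.


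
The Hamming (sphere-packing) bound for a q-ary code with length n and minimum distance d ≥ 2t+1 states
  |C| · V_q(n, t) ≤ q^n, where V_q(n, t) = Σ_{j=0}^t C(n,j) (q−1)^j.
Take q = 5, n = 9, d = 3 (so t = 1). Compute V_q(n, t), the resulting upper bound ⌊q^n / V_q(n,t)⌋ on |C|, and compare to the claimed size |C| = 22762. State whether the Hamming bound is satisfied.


V_q(n, t) = 37, q^n = 1953125, Hamming bound = 52787, |C| = 22762 ≤ bound (satisfied).

Step 1: Compute V_q(n, t) = Σ_{j=0}^1 C(n, j) (q−1)^j.
  j = 0: C(9,0)·(4)^0 = 1·1 = 1.
  j = 1: C(9,1)·(4)^1 = 9·4 = 36.
  V_q(n, t) = 1 + 36 = 37.
Step 2: q^n = 5^9 = 1953125.
Step 3: Hamming bound ⌊q^n / V_q(n,t)⌋ = ⌊1953125/37⌋ = 52787.
Step 4: Compare |C| = 22762 to 52787: satisfied.
The claimed |C| lies below the Hamming bound.


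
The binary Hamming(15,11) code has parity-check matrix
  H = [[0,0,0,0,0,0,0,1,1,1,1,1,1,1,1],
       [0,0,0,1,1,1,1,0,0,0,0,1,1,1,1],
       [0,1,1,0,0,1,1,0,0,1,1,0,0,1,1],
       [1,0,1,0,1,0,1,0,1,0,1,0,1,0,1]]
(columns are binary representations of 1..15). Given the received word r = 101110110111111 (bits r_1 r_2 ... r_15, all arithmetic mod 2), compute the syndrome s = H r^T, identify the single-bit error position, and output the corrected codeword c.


s = (1, 1, 0, 1)^T, error position = 13, corrected codeword c = 101110110111011

Compute s = H r^T mod 2 one row at a time:
  s_1 = 1 + 0 + 1 + 1 + 1 + 1 + 1 + 1 = 7 ≡ 1 (mod 2).
  s_2 = 1 + 1 + 0 + 1 + 1 + 1 + 1 + 1 = 7 ≡ 1 (mod 2).
  s_3 = 0 + 1 + 0 + 1 + 1 + 1 + 1 + 1 = 6 ≡ 0 (mod 2).
  s_4 = 1 + 1 + 1 + 1 + 0 + 1 + 1 + 1 = 7 ≡ 1 (mod 2).
s = (1, 1, 0, 1)^T — this equals column 13 of H (binary 1101), so error is at position 13.
Correct: flip bit 13 of r = 101110110111111 to get c = 101110110111011.


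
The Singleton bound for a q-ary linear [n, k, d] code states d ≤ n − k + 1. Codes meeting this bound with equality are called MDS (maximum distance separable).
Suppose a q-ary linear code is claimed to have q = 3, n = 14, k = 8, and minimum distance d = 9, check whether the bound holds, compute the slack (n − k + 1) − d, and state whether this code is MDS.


Singleton RHS = n − k + 1 = 7, slack = -2, bound violated (no such code; not MDS).

Singleton bound: d ≤ n − k + 1.
Here n = 14, k = 8, so n − k + 1 = 7.
Given d = 9, check d ≤ 7: NO.
Slack = (n − k + 1) − d = -2.
The slack is negative: d = 9 exceeds n − k + 1 = 7 by 2, so the Singleton bound is violated and no linear [14, 8, 9]_3 code can exist. In particular it is not MDS (MDS requires d = n − k + 1 exactly).
Description: the claimed parameters are [14, 8, 9]_3; such a code would be impossible (violates the Singleton bound).


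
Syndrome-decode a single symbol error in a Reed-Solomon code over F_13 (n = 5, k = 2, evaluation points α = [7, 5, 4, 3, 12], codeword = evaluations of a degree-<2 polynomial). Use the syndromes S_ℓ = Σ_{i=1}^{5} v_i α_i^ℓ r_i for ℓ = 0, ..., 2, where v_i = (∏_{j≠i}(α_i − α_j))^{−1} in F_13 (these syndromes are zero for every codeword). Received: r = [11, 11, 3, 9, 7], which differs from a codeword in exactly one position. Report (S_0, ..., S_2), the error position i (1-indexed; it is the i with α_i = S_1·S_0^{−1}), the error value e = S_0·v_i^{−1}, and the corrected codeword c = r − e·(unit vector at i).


S = (7, 9, 6), error at position 2, error magnitude e = 1, c = [11, 10, 3, 9, 7].

Step 1: column multipliers v_i = (∏_{j≠i}(α_i − α_j))^{−1} mod 13.
  i = 1 (α = 7): (7−5)(7−4)(7−3)(7−12) = 2·3·4·(−5) = −120 ≡ 10, so v_1 = 10^{−1} = 4 (mod 13).
  i = 2 (α = 5): (5−7)(5−4)(5−3)(5−12) = (−2)·1·2·(−7) = 28 ≡ 2, so v_2 = 2^{−1} = 7 (mod 13).
  i = 3 (α = 4): (4−7)(4−5)(4−3)(4−12) = (−3)·(−1)·1·(−8) = −24 ≡ 2, so v_3 = 2^{−1} = 7 (mod 13).
  i = 4 (α = 3): (3−7)(3−5)(3−4)(3−12) = (−4)·(−2)·(−1)·(−9) = 72 ≡ 7, so v_4 = 7^{−1} = 2 (mod 13).
  i = 5 (α = 12): (12−7)(12−5)(12−4)(12−3) = 5·7·8·9 = 2520 ≡ 11, so v_5 = 11^{−1} = 6 (mod 13).
  v = [4, 7, 7, 2, 6].
Step 2: syndromes of r = [11, 11, 3, 9, 7] (all sums mod 13).
  S_0 = Σ v_i r_i = 4·11 + 7·11 + 7·3 + 2·9 + 6·7 = 202 ≡ 7.
  S_1 = Σ v_i α_i r_i = 4·7·11 + 7·5·11 + 7·4·3 + 2·3·9 + 6·12·7 = 1335 ≡ 9.
  α_i^2 mod 13 = [10, 12, 3, 9, 1].
  S_2 = Σ v_i α_i^2 r_i = 4·10·11 + 7·12·11 + 7·3·3 + 2·9·9 + 6·1·7 = 1631 ≡ 6.
  S = (7, 9, 6) ≠ 0, so r is not a codeword (an error is present).
Step 3: locate the error. For a single error e at position i, S_ℓ = v_i·e·α_i^ℓ, so α_err = S_1/S_0.
  S_0^{−1} = 7^{−1} = 2 (mod 13), so α_err = 9·2 = 18 ≡ 5 = α_2. Error position i = 2.
  Consistency check: S_2/S_1 = 6·3 = 18 ≡ 5 = α_err ✓ (single-error assumption holds).
Step 4: error magnitude e = S_0/v_2 = S_0·∏_{j≠2}(α_2 − α_j) = 7·2 = 14 ≡ 1 (mod 13).
Step 5: correct position 2: c_2 = r_2 − e = 11 − 1 ≡ 10 (mod 13). Hence c = [11, 10, 3, 9, 7].
  Check: interpolating c through the α_i gives m(x) = 1 + 7·x (degree < 2) with m(α_i) = c_i for every i, so c is indeed a codeword.


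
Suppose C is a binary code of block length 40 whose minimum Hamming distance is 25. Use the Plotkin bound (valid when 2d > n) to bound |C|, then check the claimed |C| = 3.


Plotkin bound M ≤ 4; given |C| = 3 ≤ bound (satisfied).

Check applicability: 2d = 50, n = 40.
2d − n = 10 > 0, so Plotkin applies.
Compute d/(2d−n) = 25/10 ≈ 2.5000.
⌊d/(2d−n)⌋ = 2.
Plotkin bound: M ≤ 2·2 = 4.
Given |C| = 3, check: satisfied.
This |C| is below the Plotkin bound.


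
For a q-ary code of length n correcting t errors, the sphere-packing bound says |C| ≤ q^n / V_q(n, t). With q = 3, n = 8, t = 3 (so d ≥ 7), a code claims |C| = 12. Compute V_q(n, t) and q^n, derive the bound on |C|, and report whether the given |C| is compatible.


V_q(n, t) = 577, q^n = 6561, Hamming bound = 11, |C| = 12 > bound (violated).

Step 1: Compute V_q(n, t) = Σ_{j=0}^3 C(n, j) (q−1)^j.
  j = 0: C(8,0)·(2)^0 = 1·1 = 1.
  j = 1: C(8,1)·(2)^1 = 8·2 = 16.
  j = 2: C(8,2)·(2)^2 = 28·4 = 112.
  j = 3: C(8,3)·(2)^3 = 56·8 = 448.
  V_q(n, t) = 1 + 16 + 112 + 448 = 577.
Step 2: q^n = 3^8 = 6561.
Step 3: Hamming bound ⌊q^n / V_q(n,t)⌋ = ⌊6561/577⌋ = 11.
Step 4: Compare |C| = 12 to 11: violated.
The claimed |C| lies above the Hamming bound, so no 3-ary code of length 8 with d ≥ 7 can have 12 codewords.


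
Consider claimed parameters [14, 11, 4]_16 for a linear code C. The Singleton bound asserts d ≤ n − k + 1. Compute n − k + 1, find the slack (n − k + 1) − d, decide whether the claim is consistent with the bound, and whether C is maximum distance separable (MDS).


Singleton RHS = n − k + 1 = 4, slack = 0, bound satisfied, MDS.

Singleton bound: d ≤ n − k + 1.
Here n = 14, k = 11, so n − k + 1 = 4.
Given d = 4, check d ≤ 4: YES.
Slack = (n − k + 1) − d = 0.
The code is MDS (slack = 0).
Description: the claimed parameters are [14, 11, 4]_16; such a code would be MDS (meets Singleton bound).


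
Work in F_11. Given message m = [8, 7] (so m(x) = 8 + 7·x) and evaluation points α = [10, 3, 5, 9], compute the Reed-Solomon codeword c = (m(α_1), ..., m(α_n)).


c = [1, 7, 10, 5]

Message polynomial: m(x) = 8 + 7·x (mod 11).
For each evaluation point α_i, compute m(α_i) mod 11:
  α_1 = 10: Horner steps 7 → 1, so m(10) = 1.
  α_2 = 3: Horner steps 7 → 7, so m(3) = 7.
  α_3 = 5: Horner steps 7 → 10, so m(5) = 10.
  α_4 = 9: Horner steps 7 → 5, so m(9) = 5.
Codeword c = [1, 7, 10, 5] ∈ F_11^4.


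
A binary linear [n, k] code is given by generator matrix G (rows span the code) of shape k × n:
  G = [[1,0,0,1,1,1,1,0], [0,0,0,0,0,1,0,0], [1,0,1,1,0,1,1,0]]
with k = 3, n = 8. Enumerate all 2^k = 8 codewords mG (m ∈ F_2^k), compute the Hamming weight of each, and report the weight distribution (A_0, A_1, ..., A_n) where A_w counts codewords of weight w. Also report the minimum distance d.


Weight distribution: A_0 = 1, A_1 = 1, A_2 = 1, A_3 = 1, A_4 = 2, A_5 = 2. Minimum distance d = 1.

Enumerate all 2^3 = 8 messages m ∈ F_2^3.
For each, compute codeword c = mG in F_2^8, then tally its weight.
  m = 000 → c = 00000000, weight = 0.
  m = 100 → c = 10011110, weight = 5.
  m = 010 → c = 00000100, weight = 1.
  m = 110 → c = 10011010, weight = 4.
  m = 001 → c = 10110110, weight = 5.
  m = 101 → c = 00101000, weight = 2.
  m = 011 → c = 10110010, weight = 4.
  m = 111 → c = 00101100, weight = 3.
Tally weights:
  weight 0: 1 codewords.
  weight 1: 1 codewords.
  weight 2: 1 codewords.
  weight 3: 1 codewords.
  weight 4: 2 codewords.
  weight 5: 2 codewords.
Minimum distance d = smallest w > 0 with A_w > 0 = 1.
Sanity: Σ A_w = 8 = 2^3 = 8 ✓.


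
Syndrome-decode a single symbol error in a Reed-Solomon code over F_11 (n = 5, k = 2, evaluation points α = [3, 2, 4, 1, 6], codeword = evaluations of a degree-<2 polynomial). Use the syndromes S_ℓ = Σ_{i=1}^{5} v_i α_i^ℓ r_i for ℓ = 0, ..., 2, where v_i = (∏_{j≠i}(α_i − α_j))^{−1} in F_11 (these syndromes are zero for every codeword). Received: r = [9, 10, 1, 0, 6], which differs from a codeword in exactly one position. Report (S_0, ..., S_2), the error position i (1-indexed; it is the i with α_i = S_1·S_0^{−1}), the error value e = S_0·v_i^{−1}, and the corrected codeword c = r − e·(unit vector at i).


S = (7, 6, 2), error at position 3, error magnitude e = 4, c = [9, 10, 8, 0, 6].

Step 1: column multipliers v_i = (∏_{j≠i}(α_i − α_j))^{−1} mod 11.
  i = 1 (α = 3): (3−2)(3−4)(3−1)(3−6) = 1·(−1)·2·(−3) = 6 ≡ 6, so v_1 = 6^{−1} = 2 (mod 11).
  i = 2 (α = 2): (2−3)(2−4)(2−1)(2−6) = (−1)·(−2)·1·(−4) = −8 ≡ 3, so v_2 = 3^{−1} = 4 (mod 11).
  i = 3 (α = 4): (4−3)(4−2)(4−1)(4−6) = 1·2·3·(−2) = −12 ≡ 10, so v_3 = 10^{−1} = 10 (mod 11).
  i = 4 (α = 1): (1−3)(1−2)(1−4)(1−6) = (−2)·(−1)·(−3)·(−5) = 30 ≡ 8, so v_4 = 8^{−1} = 7 (mod 11).
  i = 5 (α = 6): (6−3)(6−2)(6−4)(6−1) = 3·4·2·5 = 120 ≡ 10, so v_5 = 10^{−1} = 10 (mod 11).
  v = [2, 4, 10, 7, 10].
Step 2: syndromes of r = [9, 10, 1, 0, 6] (all sums mod 11).
  S_0 = Σ v_i r_i = 2·9 + 4·10 + 10·1 + 7·0 + 10·6 = 128 ≡ 7.
  S_1 = Σ v_i α_i r_i = 2·3·9 + 4·2·10 + 10·4·1 + 7·1·0 + 10·6·6 = 534 ≡ 6.
  α_i^2 mod 11 = [9, 4, 5, 1, 3].
  S_2 = Σ v_i α_i^2 r_i = 2·9·9 + 4·4·10 + 10·5·1 + 7·1·0 + 10·3·6 = 552 ≡ 2.
  S = (7, 6, 2) ≠ 0, so r is not a codeword (an error is present).
Step 3: locate the error. For a single error e at position i, S_ℓ = v_i·e·α_i^ℓ, so α_err = S_1/S_0.
  S_0^{−1} = 7^{−1} = 8 (mod 11), so α_err = 6·8 = 48 ≡ 4 = α_3. Error position i = 3.
  Consistency check: S_2/S_1 = 2·2 = 4 ≡ 4 = α_err ✓ (single-error assumption holds).
Step 4: error magnitude e = S_0/v_3 = S_0·∏_{j≠3}(α_3 − α_j) = 7·10 = 70 ≡ 4 (mod 11).
Step 5: correct position 3: c_3 = r_3 − e = 1 − 4 ≡ 8 (mod 11). Hence c = [9, 10, 8, 0, 6].
  Check: interpolating c through the α_i gives m(x) = 1 + 10·x (degree < 2) with m(α_i) = c_i for every i, so c is indeed a codeword.


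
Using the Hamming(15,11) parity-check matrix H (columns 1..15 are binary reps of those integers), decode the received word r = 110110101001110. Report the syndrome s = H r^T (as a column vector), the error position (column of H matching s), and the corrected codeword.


s = (0, 0, 1, 1)^T, error position = 3, corrected codeword c = 111110101001110

Compute s = H r^T mod 2 one row at a time:
  s_1 = 0 + 1 + 0 + 0 + 1 + 1 + 1 + 0 = 4 ≡ 0 (mod 2).
  s_2 = 1 + 1 + 0 + 1 + 1 + 1 + 1 + 0 = 6 ≡ 0 (mod 2).
  s_3 = 1 + 0 + 0 + 1 + 0 + 0 + 1 + 0 = 3 ≡ 1 (mod 2).
  s_4 = 1 + 0 + 1 + 1 + 1 + 0 + 1 + 0 = 5 ≡ 1 (mod 2).
s = (0, 0, 1, 1)^T — this equals column 3 of H (binary 0011), so error is at position 3.
Correct: flip bit 3 of r = 110110101001110 to get c = 111110101001110.


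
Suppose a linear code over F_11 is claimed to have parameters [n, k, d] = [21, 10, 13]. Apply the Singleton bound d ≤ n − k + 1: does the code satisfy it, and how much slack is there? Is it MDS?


Singleton RHS = n − k + 1 = 12, slack = -1, bound violated (no such code; not MDS).

Singleton bound: d ≤ n − k + 1.
Here n = 21, k = 10, so n − k + 1 = 12.
Given d = 13, check d ≤ 12: NO.
Slack = (n − k + 1) − d = -1.
The slack is negative: d = 13 exceeds n − k + 1 = 12 by 1, so the Singleton bound is violated and no linear [21, 10, 13]_11 code can exist. In particular it is not MDS (MDS requires d = n − k + 1 exactly).
Description: the claimed parameters are [21, 10, 13]_11; such a code would be impossible (violates the Singleton bound).


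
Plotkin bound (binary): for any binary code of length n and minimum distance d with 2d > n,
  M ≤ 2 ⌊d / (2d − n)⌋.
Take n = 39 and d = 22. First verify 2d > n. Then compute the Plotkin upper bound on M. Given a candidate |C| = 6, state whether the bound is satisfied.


Plotkin bound M ≤ 8; given |C| = 6 ≤ bound (satisfied).

Check applicability: 2d = 44, n = 39.
2d − n = 5 > 0, so Plotkin applies.
Compute d/(2d−n) = 22/5 ≈ 4.4000.
⌊d/(2d−n)⌋ = 4.
Plotkin bound: M ≤ 2·4 = 8.
Given |C| = 6, check: satisfied.
This |C| is below the Plotkin bound.


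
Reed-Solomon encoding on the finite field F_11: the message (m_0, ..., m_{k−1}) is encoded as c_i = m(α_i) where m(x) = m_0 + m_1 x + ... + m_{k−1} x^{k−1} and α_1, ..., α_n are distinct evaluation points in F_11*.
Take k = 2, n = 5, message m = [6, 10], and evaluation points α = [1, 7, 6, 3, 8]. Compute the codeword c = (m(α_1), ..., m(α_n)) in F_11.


c = [5, 10, 0, 3, 9]

Message polynomial: m(x) = 6 + 10·x (mod 11).
For each evaluation point α_i, compute m(α_i) mod 11:
  α_1 = 1: Horner steps 10 → 5, so m(1) = 5.
  α_2 = 7: Horner steps 10 → 10, so m(7) = 10.
  α_3 = 6: Horner steps 10 → 0, so m(6) = 0.
  α_4 = 3: Horner steps 10 → 3, so m(3) = 3.
  α_5 = 8: Horner steps 10 → 9, so m(8) = 9.
Codeword c = [5, 10, 0, 3, 9] ∈ F_11^5.


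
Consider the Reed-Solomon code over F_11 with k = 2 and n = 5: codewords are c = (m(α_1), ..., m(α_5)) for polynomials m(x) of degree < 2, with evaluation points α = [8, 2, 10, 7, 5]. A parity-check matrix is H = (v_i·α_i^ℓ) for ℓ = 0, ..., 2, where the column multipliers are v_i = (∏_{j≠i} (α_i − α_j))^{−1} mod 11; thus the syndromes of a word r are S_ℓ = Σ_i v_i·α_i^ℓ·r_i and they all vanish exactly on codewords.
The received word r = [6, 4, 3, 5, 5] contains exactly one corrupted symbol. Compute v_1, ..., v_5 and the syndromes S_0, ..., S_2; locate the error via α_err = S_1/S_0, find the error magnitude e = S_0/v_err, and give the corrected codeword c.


S = (10, 4, 6), error at position 4, error magnitude e = 3, c = [6, 4, 3, 2, 5].

Step 1: column multipliers v_i = (∏_{j≠i}(α_i − α_j))^{−1} mod 11.
  i = 1 (α = 8): (8−2)(8−10)(8−7)(8−5) = 6·(−2)·1·3 = −36 ≡ 8, so v_1 = 8^{−1} = 7 (mod 11).
  i = 2 (α = 2): (2−8)(2−10)(2−7)(2−5) = (−6)·(−8)·(−5)·(−3) = 720 ≡ 5, so v_2 = 5^{−1} = 9 (mod 11).
  i = 3 (α = 10): (10−8)(10−2)(10−7)(10−5) = 2·8·3·5 = 240 ≡ 9, so v_3 = 9^{−1} = 5 (mod 11).
  i = 4 (α = 7): (7−8)(7−2)(7−10)(7−5) = (−1)·5·(−3)·2 = 30 ≡ 8, so v_4 = 8^{−1} = 7 (mod 11).
  i = 5 (α = 5): (5−8)(5−2)(5−10)(5−7) = (−3)·3·(−5)·(−2) = −90 ≡ 9, so v_5 = 9^{−1} = 5 (mod 11).
  v = [7, 9, 5, 7, 5].
Step 2: syndromes of r = [6, 4, 3, 5, 5] (all sums mod 11).
  S_0 = Σ v_i r_i = 7·6 + 9·4 + 5·3 + 7·5 + 5·5 = 153 ≡ 10.
  S_1 = Σ v_i α_i r_i = 7·8·6 + 9·2·4 + 5·10·3 + 7·7·5 + 5·5·5 = 928 ≡ 4.
  α_i^2 mod 11 = [9, 4, 1, 5, 3].
  S_2 = Σ v_i α_i^2 r_i = 7·9·6 + 9·4·4 + 5·1·3 + 7·5·5 + 5·3·5 = 787 ≡ 6.
  S = (10, 4, 6) ≠ 0, so r is not a codeword (an error is present).
Step 3: locate the error. For a single error e at position i, S_ℓ = v_i·e·α_i^ℓ, so α_err = S_1/S_0.
  S_0^{−1} = 10^{−1} = 10 (mod 11), so α_err = 4·10 = 40 ≡ 7 = α_4. Error position i = 4.
  Consistency check: S_2/S_1 = 6·3 = 18 ≡ 7 = α_err ✓ (single-error assumption holds).
Step 4: error magnitude e = S_0/v_4 = S_0·∏_{j≠4}(α_4 − α_j) = 10·8 = 80 ≡ 3 (mod 11).
Step 5: correct position 4: c_4 = r_4 − e = 5 − 3 ≡ 2 (mod 11). Hence c = [6, 4, 3, 2, 5].
  Check: interpolating c through the α_i gives m(x) = 7 + 4·x (degree < 2) with m(α_i) = c_i for every i, so c is indeed a codeword.


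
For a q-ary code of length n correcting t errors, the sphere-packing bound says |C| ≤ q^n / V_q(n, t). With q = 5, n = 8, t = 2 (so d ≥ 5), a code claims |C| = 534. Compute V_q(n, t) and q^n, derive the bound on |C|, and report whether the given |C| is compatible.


V_q(n, t) = 481, q^n = 390625, Hamming bound = 812, |C| = 534 ≤ bound (satisfied).

Step 1: Compute V_q(n, t) = Σ_{j=0}^2 C(n, j) (q−1)^j.
  j = 0: C(8,0)·(4)^0 = 1·1 = 1.
  j = 1: C(8,1)·(4)^1 = 8·4 = 32.
  j = 2: C(8,2)·(4)^2 = 28·16 = 448.
  V_q(n, t) = 1 + 32 + 448 = 481.
Step 2: q^n = 5^8 = 390625.
Step 3: Hamming bound ⌊q^n / V_q(n,t)⌋ = ⌊390625/481⌋ = 812.
Step 4: Compare |C| = 534 to 812: satisfied.
The claimed |C| lies below the Hamming bound.


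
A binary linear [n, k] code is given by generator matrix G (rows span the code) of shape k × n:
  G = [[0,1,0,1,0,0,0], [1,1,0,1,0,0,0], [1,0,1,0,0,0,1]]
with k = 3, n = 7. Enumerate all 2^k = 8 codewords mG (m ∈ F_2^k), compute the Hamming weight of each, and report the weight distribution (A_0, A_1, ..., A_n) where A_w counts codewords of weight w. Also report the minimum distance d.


Weight distribution: A_0 = 1, A_1 = 1, A_2 = 2, A_3 = 2, A_4 = 1, A_5 = 1. Minimum distance d = 1.

Enumerate all 2^3 = 8 messages m ∈ F_2^3.
For each, compute codeword c = mG in F_2^7, then tally its weight.
  m = 000 → c = 0000000, weight = 0.
  m = 100 → c = 0101000, weight = 2.
  m = 010 → c = 1101000, weight = 3.
  m = 110 → c = 1000000, weight = 1.
  m = 001 → c = 1010001, weight = 3.
  m = 101 → c = 1111001, weight = 5.
  m = 011 → c = 0111001, weight = 4.
  m = 111 → c = 0010001, weight = 2.
Tally weights:
  weight 0: 1 codewords.
  weight 1: 1 codewords.
  weight 2: 2 codewords.
  weight 3: 2 codewords.
  weight 4: 1 codewords.
  weight 5: 1 codewords.
Minimum distance d = smallest w > 0 with A_w > 0 = 1.
Sanity: Σ A_w = 8 = 2^3 = 8 ✓.


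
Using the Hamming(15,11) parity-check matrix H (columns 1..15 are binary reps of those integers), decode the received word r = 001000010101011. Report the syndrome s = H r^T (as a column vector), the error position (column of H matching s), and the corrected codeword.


s = (1, 1, 0, 0)^T, error position = 12, corrected codeword c = 001000010100011

Compute s = H r^T mod 2 one row at a time:
  s_1 = 1 + 0 + 1 + 0 + 1 + 0 + 1 + 1 = 5 ≡ 1 (mod 2).
  s_2 = 0 + 0 + 0 + 0 + 1 + 0 + 1 + 1 = 3 ≡ 1 (mod 2).
  s_3 = 0 + 1 + 0 + 0 + 1 + 0 + 1 + 1 = 4 ≡ 0 (mod 2).
  s_4 = 0 + 1 + 0 + 0 + 0 + 0 + 0 + 1 = 2 ≡ 0 (mod 2).
s = (1, 1, 0, 0)^T — this equals column 12 of H (binary 1100), so error is at position 12.
Correct: flip bit 12 of r = 001000010101011 to get c = 001000010100011.


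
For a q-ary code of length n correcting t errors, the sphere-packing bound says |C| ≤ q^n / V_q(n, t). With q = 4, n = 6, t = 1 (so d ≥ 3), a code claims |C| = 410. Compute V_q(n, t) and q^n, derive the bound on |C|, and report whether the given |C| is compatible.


V_q(n, t) = 19, q^n = 4096, Hamming bound = 215, |C| = 410 > bound (violated).

Step 1: Compute V_q(n, t) = Σ_{j=0}^1 C(n, j) (q−1)^j.
  j = 0: C(6,0)·(3)^0 = 1·1 = 1.
  j = 1: C(6,1)·(3)^1 = 6·3 = 18.
  V_q(n, t) = 1 + 18 = 19.
Step 2: q^n = 4^6 = 4096.
Step 3: Hamming bound ⌊q^n / V_q(n,t)⌋ = ⌊4096/19⌋ = 215.
Step 4: Compare |C| = 410 to 215: violated.
The claimed |C| lies above the Hamming bound, so no 4-ary code of length 6 with d ≥ 3 can have 410 codewords.


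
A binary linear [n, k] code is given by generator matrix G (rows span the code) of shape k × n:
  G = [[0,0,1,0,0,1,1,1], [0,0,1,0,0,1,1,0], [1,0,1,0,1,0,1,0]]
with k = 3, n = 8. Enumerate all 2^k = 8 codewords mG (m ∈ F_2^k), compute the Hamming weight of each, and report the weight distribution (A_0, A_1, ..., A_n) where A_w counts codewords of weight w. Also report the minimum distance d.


Weight distribution: A_0 = 1, A_1 = 1, A_3 = 2, A_4 = 3, A_5 = 1. Minimum distance d = 1.

Enumerate all 2^3 = 8 messages m ∈ F_2^3.
For each, compute codeword c = mG in F_2^8, then tally its weight.
  m = 000 → c = 00000000, weight = 0.
  m = 100 → c = 00100111, weight = 4.
  m = 010 → c = 00100110, weight = 3.
  m = 110 → c = 00000001, weight = 1.
  m = 001 → c = 10101010, weight = 4.
  m = 101 → c = 10001101, weight = 4.
  m = 011 → c = 10001100, weight = 3.
  m = 111 → c = 10101011, weight = 5.
Tally weights:
  weight 0: 1 codewords.
  weight 1: 1 codewords.
  weight 3: 2 codewords.
  weight 4: 3 codewords.
  weight 5: 1 codewords.
Minimum distance d = smallest w > 0 with A_w > 0 = 1.
Sanity: Σ A_w = 8 = 2^3 = 8 ✓.


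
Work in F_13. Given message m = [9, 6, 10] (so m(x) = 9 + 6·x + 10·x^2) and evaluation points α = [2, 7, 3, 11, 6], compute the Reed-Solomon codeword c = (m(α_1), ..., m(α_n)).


c = [9, 8, 0, 11, 2]

Message polynomial: m(x) = 9 + 6·x + 10·x^2 (mod 13).
For each evaluation point α_i, compute m(α_i) mod 13:
  α_1 = 2: Horner steps 10 → 0 → 9, so m(2) = 9.
  α_2 = 7: Horner steps 10 → 11 → 8, so m(7) = 8.
  α_3 = 3: Horner steps 10 → 10 → 0, so m(3) = 0.
  α_4 = 11: Horner steps 10 → 12 → 11, so m(11) = 11.
  α_5 = 6: Horner steps 10 → 1 → 2, so m(6) = 2.
Codeword c = [9, 8, 0, 11, 2] ∈ F_13^5.


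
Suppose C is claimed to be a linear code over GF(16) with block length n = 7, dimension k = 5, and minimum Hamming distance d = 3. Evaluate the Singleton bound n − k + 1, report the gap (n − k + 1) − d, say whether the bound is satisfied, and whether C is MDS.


Singleton RHS = n − k + 1 = 3, slack = 0, bound satisfied, MDS.

Singleton bound: d ≤ n − k + 1.
Here n = 7, k = 5, so n − k + 1 = 3.
Given d = 3, check d ≤ 3: YES.
Slack = (n − k + 1) − d = 0.
The code is MDS (slack = 0).
Description: the claimed parameters are [7, 5, 3]_16; such a code would be MDS (meets Singleton bound).


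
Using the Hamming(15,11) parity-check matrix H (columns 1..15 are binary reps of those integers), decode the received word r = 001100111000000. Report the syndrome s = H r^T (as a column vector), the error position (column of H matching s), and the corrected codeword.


s = (0, 0, 0, 1)^T, error position = 1, corrected codeword c = 101100111000000

Compute s = H r^T mod 2 one row at a time:
  s_1 = 1 + 1 + 0 + 0 + 0 + 0 + 0 + 0 = 2 ≡ 0 (mod 2).
  s_2 = 1 + 0 + 0 + 1 + 0 + 0 + 0 + 0 = 2 ≡ 0 (mod 2).
  s_3 = 0 + 1 + 0 + 1 + 0 + 0 + 0 + 0 = 2 ≡ 0 (mod 2).
  s_4 = 0 + 1 + 0 + 1 + 1 + 0 + 0 + 0 = 3 ≡ 1 (mod 2).
s = (0, 0, 0, 1)^T — this equals column 1 of H (binary 0001), so error is at position 1.
Correct: flip bit 1 of r = 001100111000000 to get c = 101100111000000.


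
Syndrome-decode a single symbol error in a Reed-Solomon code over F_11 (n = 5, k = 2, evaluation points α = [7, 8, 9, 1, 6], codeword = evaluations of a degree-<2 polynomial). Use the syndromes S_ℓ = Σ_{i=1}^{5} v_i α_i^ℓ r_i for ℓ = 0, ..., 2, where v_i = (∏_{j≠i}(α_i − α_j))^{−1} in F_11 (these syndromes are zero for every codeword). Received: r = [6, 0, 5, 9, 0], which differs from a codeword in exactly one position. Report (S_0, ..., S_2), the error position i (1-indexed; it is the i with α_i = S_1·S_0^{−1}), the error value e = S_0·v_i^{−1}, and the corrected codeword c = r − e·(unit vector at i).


S = (7, 9, 10), error at position 5, error magnitude e = 10, c = [6, 0, 5, 9, 1].

Step 1: column multipliers v_i = (∏_{j≠i}(α_i − α_j))^{−1} mod 11.
  i = 1 (α = 7): (7−8)(7−9)(7−1)(7−6) = (−1)·(−2)·6·1 = 12 ≡ 1, so v_1 = 1^{−1} = 1 (mod 11).
  i = 2 (α = 8): (8−7)(8−9)(8−1)(8−6) = 1·(−1)·7·2 = −14 ≡ 8, so v_2 = 8^{−1} = 7 (mod 11).
  i = 3 (α = 9): (9−7)(9−8)(9−1)(9−6) = 2·1·8·3 = 48 ≡ 4, so v_3 = 4^{−1} = 3 (mod 11).
  i = 4 (α = 1): (1−7)(1−8)(1−9)(1−6) = (−6)·(−7)·(−8)·(−5) = 1680 ≡ 8, so v_4 = 8^{−1} = 7 (mod 11).
  i = 5 (α = 6): (6−7)(6−8)(6−9)(6−1) = (−1)·(−2)·(−3)·5 = −30 ≡ 3, so v_5 = 3^{−1} = 4 (mod 11).
  v = [1, 7, 3, 7, 4].
Step 2: syndromes of r = [6, 0, 5, 9, 0] (all sums mod 11).
  S_0 = Σ v_i r_i = 1·6 + 7·0 + 3·5 + 7·9 + 4·0 = 84 ≡ 7.
  S_1 = Σ v_i α_i r_i = 1·7·6 + 7·8·0 + 3·9·5 + 7·1·9 + 4·6·0 = 240 ≡ 9.
  α_i^2 mod 11 = [5, 9, 4, 1, 3].
  S_2 = Σ v_i α_i^2 r_i = 1·5·6 + 7·9·0 + 3·4·5 + 7·1·9 + 4·3·0 = 153 ≡ 10.
  S = (7, 9, 10) ≠ 0, so r is not a codeword (an error is present).
Step 3: locate the error. For a single error e at position i, S_ℓ = v_i·e·α_i^ℓ, so α_err = S_1/S_0.
  S_0^{−1} = 7^{−1} = 8 (mod 11), so α_err = 9·8 = 72 ≡ 6 = α_5. Error position i = 5.
  Consistency check: S_2/S_1 = 10·5 = 50 ≡ 6 = α_err ✓ (single-error assumption holds).
Step 4: error magnitude e = S_0/v_5 = S_0·∏_{j≠5}(α_5 − α_j) = 7·3 = 21 ≡ 10 (mod 11).
Step 5: correct position 5: c_5 = r_5 − e = 0 − 10 ≡ 1 (mod 11). Hence c = [6, 0, 5, 9, 1].
  Check: interpolating c through the α_i gives m(x) = 4 + 5·x (degree < 2) with m(α_i) = c_i for every i, so c is indeed a codeword.


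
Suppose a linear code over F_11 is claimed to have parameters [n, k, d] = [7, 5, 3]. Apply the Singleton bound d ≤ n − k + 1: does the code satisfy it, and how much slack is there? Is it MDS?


Singleton RHS = n − k + 1 = 3, slack = 0, bound satisfied, MDS.

Singleton bound: d ≤ n − k + 1.
Here n = 7, k = 5, so n − k + 1 = 3.
Given d = 3, check d ≤ 3: YES.
Slack = (n − k + 1) − d = 0.
The code is MDS (slack = 0).
Description: the claimed parameters are [7, 5, 3]_11; such a code would be MDS (meets Singleton bound).


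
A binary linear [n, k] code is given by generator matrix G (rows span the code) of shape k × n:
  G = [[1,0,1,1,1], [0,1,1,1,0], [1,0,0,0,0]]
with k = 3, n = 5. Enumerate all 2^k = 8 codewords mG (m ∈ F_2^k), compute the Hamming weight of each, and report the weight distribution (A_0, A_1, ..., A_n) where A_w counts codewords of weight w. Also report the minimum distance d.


Weight distribution: A_0 = 1, A_1 = 1, A_2 = 1, A_3 = 3, A_4 = 2. Minimum distance d = 1.

Enumerate all 2^3 = 8 messages m ∈ F_2^3.
For each, compute codeword c = mG in F_2^5, then tally its weight.
  m = 000 → c = 00000, weight = 0.
  m = 100 → c = 10111, weight = 4.
  m = 010 → c = 01110, weight = 3.
  m = 110 → c = 11001, weight = 3.
  m = 001 → c = 10000, weight = 1.
  m = 101 → c = 00111, weight = 3.
  m = 011 → c = 11110, weight = 4.
  m = 111 → c = 01001, weight = 2.
Tally weights:
  weight 0: 1 codewords.
  weight 1: 1 codewords.
  weight 2: 1 codewords.
  weight 3: 3 codewords.
  weight 4: 2 codewords.
Minimum distance d = smallest w > 0 with A_w > 0 = 1.
Sanity: Σ A_w = 8 = 2^3 = 8 ✓.


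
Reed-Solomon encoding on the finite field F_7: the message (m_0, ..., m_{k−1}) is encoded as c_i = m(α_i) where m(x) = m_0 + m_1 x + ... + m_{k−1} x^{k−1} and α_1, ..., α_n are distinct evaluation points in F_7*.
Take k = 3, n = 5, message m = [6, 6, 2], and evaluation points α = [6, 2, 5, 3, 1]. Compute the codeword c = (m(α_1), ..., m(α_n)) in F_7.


c = [2, 5, 2, 0, 0]

Message polynomial: m(x) = 6 + 6·x + 2·x^2 (mod 7).
For each evaluation point α_i, compute m(α_i) mod 7:
  α_1 = 6: Horner steps 2 → 4 → 2, so m(6) = 2.
  α_2 = 2: Horner steps 2 → 3 → 5, so m(2) = 5.
  α_3 = 5: Horner steps 2 → 2 → 2, so m(5) = 2.
  α_4 = 3: Horner steps 2 → 5 → 0, so m(3) = 0.
  α_5 = 1: Horner steps 2 → 1 → 0, so m(1) = 0.
Codeword c = [2, 5, 2, 0, 0] ∈ F_7^5.


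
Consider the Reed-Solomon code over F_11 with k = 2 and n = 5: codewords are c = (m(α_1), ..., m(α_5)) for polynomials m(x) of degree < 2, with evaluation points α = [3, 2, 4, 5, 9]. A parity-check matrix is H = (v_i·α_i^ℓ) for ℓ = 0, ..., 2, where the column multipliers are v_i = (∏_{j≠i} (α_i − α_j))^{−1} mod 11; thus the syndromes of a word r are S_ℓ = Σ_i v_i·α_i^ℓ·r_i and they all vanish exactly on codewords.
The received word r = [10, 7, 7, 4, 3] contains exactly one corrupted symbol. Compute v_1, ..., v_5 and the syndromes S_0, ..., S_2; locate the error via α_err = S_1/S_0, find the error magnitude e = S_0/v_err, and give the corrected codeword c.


S = (3, 6, 1), error at position 2, error magnitude e = 5, c = [10, 2, 7, 4, 3].

Step 1: column multipliers v_i = (∏_{j≠i}(α_i − α_j))^{−1} mod 11.
  i = 1 (α = 3): (3−2)(3−4)(3−5)(3−9) = 1·(−1)·(−2)·(−6) = −12 ≡ 10, so v_1 = 10^{−1} = 10 (mod 11).
  i = 2 (α = 2): (2−3)(2−4)(2−5)(2−9) = (−1)·(−2)·(−3)·(−7) = 42 ≡ 9, so v_2 = 9^{−1} = 5 (mod 11).
  i = 3 (α = 4): (4−3)(4−2)(4−5)(4−9) = 1·2·(−1)·(−5) = 10 ≡ 10, so v_3 = 10^{−1} = 10 (mod 11).
  i = 4 (α = 5): (5−3)(5−2)(5−4)(5−9) = 2·3·1·(−4) = −24 ≡ 9, so v_4 = 9^{−1} = 5 (mod 11).
  i = 5 (α = 9): (9−3)(9−2)(9−4)(9−5) = 6·7·5·4 = 840 ≡ 4, so v_5 = 4^{−1} = 3 (mod 11).
  v = [10, 5, 10, 5, 3].
Step 2: syndromes of r = [10, 7, 7, 4, 3] (all sums mod 11).
  S_0 = Σ v_i r_i = 10·10 + 5·7 + 10·7 + 5·4 + 3·3 = 234 ≡ 3.
  S_1 = Σ v_i α_i r_i = 10·3·10 + 5·2·7 + 10·4·7 + 5·5·4 + 3·9·3 = 831 ≡ 6.
  α_i^2 mod 11 = [9, 4, 5, 3, 4].
  S_2 = Σ v_i α_i^2 r_i = 10·9·10 + 5·4·7 + 10·5·7 + 5·3·4 + 3·4·3 = 1486 ≡ 1.
  S = (3, 6, 1) ≠ 0, so r is not a codeword (an error is present).
Step 3: locate the error. For a single error e at position i, S_ℓ = v_i·e·α_i^ℓ, so α_err = S_1/S_0.
  S_0^{−1} = 3^{−1} = 4 (mod 11), so α_err = 6·4 = 24 ≡ 2 = α_2. Error position i = 2.
  Consistency check: S_2/S_1 = 1·2 = 2 ≡ 2 = α_err ✓ (single-error assumption holds).
Step 4: error magnitude e = S_0/v_2 = S_0·∏_{j≠2}(α_2 − α_j) = 3·9 = 27 ≡ 5 (mod 11).
Step 5: correct position 2: c_2 = r_2 − e = 7 − 5 ≡ 2 (mod 11). Hence c = [10, 2, 7, 4, 3].
  Check: interpolating c through the α_i gives m(x) = 8 + 8·x (degree < 2) with m(α_i) = c_i for every i, so c is indeed a codeword.


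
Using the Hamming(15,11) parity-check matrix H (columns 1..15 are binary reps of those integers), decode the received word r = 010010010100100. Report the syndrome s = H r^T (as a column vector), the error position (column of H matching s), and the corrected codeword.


s = (1, 0, 0, 0)^T, error position = 8, corrected codeword c = 010010000100100

Compute s = H r^T mod 2 one row at a time:
  s_1 = 1 + 0 + 1 + 0 + 0 + 1 + 0 + 0 = 3 ≡ 1 (mod 2).
  s_2 = 0 + 1 + 0 + 0 + 0 + 1 + 0 + 0 = 2 ≡ 0 (mod 2).
  s_3 = 1 + 0 + 0 + 0 + 1 + 0 + 0 + 0 = 2 ≡ 0 (mod 2).
  s_4 = 0 + 0 + 1 + 0 + 0 + 0 + 1 + 0 = 2 ≡ 0 (mod 2).
s = (1, 0, 0, 0)^T — this equals column 8 of H (binary 1000), so error is at position 8.
Correct: flip bit 8 of r = 010010010100100 to get c = 010010000100100.
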